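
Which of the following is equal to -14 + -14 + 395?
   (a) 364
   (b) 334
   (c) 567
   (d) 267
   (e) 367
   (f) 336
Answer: e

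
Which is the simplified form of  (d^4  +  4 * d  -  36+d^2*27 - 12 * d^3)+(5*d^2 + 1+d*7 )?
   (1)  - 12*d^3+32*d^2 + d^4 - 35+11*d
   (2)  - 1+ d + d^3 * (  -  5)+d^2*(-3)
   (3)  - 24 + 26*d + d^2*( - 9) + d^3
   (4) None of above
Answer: 1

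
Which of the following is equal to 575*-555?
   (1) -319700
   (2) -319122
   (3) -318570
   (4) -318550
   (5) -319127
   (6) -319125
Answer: 6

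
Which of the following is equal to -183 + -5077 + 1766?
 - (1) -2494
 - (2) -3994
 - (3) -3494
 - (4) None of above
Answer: 3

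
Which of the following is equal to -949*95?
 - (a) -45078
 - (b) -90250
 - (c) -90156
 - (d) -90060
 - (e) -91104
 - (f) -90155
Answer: f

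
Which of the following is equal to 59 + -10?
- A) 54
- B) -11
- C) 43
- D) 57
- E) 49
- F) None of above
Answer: E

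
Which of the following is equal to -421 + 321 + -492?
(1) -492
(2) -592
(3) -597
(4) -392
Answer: 2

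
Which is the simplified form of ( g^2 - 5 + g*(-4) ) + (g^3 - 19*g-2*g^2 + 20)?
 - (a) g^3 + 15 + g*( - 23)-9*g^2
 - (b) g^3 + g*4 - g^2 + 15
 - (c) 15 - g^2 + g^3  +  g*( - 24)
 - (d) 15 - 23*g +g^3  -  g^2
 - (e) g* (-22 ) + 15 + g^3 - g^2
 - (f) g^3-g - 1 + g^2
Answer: d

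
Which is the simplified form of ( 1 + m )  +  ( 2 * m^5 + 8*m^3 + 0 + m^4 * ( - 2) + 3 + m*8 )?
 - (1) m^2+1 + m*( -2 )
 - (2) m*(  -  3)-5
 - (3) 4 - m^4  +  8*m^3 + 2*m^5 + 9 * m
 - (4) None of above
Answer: 4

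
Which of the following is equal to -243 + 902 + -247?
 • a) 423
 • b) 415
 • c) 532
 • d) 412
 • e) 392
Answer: d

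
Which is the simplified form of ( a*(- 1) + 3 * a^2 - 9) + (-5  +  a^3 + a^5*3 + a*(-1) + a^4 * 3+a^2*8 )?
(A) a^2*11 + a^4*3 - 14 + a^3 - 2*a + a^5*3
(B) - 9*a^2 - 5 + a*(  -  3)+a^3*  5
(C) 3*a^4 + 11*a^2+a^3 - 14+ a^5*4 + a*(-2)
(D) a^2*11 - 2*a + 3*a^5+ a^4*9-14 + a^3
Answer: A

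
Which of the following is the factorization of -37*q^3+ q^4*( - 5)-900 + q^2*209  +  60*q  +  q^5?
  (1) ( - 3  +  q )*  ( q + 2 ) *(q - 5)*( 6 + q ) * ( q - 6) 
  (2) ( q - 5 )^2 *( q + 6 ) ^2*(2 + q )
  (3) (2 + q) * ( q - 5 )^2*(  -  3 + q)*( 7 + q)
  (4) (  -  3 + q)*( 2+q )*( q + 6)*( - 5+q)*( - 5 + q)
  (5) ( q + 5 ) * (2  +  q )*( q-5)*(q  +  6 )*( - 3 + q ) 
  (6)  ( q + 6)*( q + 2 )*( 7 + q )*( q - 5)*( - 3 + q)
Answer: 4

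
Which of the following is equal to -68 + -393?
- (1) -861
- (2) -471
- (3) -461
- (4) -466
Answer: 3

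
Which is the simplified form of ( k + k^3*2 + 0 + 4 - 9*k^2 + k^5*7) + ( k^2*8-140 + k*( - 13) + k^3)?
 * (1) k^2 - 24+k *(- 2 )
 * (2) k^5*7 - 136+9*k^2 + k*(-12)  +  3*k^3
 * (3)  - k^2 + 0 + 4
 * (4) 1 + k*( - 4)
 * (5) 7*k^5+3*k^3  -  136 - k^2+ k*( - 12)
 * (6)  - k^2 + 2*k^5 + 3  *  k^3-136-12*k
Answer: 5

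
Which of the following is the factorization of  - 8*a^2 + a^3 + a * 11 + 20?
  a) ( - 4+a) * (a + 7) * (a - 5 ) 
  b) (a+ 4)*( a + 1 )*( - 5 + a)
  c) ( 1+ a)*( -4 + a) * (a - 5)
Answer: c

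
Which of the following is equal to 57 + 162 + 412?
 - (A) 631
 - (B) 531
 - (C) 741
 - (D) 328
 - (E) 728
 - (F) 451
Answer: A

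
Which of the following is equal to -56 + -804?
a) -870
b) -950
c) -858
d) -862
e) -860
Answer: e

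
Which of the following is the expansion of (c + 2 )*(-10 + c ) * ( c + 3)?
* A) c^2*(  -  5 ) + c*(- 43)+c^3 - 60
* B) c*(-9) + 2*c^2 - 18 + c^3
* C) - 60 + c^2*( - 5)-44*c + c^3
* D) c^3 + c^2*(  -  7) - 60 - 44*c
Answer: C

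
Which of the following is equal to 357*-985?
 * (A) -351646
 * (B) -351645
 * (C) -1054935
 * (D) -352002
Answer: B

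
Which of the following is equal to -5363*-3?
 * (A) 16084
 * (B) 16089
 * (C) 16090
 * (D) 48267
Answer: B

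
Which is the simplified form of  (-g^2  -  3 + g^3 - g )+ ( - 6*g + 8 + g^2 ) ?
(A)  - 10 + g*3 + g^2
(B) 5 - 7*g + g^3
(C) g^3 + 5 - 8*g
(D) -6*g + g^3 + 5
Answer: B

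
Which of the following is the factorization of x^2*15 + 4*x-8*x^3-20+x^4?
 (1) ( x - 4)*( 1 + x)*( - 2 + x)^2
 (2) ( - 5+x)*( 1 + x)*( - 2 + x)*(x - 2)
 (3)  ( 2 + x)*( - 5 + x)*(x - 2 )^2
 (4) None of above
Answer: 2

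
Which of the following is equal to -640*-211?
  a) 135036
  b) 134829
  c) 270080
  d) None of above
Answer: d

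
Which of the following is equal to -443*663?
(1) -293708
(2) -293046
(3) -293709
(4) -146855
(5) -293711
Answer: 3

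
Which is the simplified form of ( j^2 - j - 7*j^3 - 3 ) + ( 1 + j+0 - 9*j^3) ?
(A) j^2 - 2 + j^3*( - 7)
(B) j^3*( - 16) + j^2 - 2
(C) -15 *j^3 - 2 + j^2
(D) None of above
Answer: B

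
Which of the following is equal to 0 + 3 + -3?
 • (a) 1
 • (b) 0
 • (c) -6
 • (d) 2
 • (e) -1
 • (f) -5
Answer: b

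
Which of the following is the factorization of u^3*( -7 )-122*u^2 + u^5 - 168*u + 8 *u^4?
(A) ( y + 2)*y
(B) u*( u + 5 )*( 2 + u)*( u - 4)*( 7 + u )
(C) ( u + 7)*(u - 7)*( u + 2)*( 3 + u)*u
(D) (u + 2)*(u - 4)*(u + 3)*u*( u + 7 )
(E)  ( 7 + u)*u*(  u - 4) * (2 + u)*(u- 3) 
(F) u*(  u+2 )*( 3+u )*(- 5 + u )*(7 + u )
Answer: D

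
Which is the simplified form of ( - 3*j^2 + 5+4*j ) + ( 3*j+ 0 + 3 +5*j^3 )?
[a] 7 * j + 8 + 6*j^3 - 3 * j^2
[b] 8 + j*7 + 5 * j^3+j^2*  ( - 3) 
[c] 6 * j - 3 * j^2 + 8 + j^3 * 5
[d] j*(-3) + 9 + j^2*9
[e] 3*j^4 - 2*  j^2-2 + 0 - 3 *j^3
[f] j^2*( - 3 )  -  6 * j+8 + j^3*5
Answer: b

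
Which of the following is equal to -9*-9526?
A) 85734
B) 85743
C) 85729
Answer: A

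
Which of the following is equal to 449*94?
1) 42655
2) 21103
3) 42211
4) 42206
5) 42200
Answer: 4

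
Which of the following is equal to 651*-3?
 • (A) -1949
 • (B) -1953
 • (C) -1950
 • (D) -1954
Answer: B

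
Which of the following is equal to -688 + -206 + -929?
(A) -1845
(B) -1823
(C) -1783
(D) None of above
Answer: B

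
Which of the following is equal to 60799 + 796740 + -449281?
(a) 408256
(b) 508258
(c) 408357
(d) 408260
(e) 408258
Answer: e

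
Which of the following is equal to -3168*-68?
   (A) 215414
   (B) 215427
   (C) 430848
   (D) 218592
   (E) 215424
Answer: E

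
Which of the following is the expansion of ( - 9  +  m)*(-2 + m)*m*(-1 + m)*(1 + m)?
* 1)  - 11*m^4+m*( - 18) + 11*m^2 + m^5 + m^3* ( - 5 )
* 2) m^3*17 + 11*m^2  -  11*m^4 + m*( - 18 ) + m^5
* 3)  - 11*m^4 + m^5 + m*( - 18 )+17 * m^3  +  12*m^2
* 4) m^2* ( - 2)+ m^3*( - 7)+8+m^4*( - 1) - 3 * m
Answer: 2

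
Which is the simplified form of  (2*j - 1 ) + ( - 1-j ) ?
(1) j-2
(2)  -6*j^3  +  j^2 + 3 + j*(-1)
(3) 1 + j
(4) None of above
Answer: 1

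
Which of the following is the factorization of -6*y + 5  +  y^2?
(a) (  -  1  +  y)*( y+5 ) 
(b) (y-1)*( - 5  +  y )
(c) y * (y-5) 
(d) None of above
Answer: b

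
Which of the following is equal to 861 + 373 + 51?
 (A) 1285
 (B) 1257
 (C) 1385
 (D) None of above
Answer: A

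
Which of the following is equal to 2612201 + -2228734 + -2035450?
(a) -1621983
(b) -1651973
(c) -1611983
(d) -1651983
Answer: d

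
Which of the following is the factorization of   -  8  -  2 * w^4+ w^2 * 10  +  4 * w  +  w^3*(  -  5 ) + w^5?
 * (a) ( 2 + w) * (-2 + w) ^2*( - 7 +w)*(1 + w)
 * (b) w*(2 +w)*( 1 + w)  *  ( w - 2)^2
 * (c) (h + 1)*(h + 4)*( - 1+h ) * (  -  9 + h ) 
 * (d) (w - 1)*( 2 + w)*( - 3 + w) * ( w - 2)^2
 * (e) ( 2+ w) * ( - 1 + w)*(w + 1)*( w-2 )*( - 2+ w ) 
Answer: e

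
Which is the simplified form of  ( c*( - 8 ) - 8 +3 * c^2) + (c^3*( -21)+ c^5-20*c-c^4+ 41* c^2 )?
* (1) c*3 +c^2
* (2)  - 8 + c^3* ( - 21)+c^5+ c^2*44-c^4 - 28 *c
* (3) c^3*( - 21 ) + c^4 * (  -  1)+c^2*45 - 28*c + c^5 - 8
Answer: 2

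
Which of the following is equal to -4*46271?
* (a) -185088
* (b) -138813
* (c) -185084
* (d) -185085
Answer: c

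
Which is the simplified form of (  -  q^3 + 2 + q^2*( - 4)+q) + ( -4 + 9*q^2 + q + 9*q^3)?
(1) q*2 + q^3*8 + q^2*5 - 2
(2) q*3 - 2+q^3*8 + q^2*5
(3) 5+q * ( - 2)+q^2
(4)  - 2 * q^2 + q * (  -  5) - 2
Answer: 1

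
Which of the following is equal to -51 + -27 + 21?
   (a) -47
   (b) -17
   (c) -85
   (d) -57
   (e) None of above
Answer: d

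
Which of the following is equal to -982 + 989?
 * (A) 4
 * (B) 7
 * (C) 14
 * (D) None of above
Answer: B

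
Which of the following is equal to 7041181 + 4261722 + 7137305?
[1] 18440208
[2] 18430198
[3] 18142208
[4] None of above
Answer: 1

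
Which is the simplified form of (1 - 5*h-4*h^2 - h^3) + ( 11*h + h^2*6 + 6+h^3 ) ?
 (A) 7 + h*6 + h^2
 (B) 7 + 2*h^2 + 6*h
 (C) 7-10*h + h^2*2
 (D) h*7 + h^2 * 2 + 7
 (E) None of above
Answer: B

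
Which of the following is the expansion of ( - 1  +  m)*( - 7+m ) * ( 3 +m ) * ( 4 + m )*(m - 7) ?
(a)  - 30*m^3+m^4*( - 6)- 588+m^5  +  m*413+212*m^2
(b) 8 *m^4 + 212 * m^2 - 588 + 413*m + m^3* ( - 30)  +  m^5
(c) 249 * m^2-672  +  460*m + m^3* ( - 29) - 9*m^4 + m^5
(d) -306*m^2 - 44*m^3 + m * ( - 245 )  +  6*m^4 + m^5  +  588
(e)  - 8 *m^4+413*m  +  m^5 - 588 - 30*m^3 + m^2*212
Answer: e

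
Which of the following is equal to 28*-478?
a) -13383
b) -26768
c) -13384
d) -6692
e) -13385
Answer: c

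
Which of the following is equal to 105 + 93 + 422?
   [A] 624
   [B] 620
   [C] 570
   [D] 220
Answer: B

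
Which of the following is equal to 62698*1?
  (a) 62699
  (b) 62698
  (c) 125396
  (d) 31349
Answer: b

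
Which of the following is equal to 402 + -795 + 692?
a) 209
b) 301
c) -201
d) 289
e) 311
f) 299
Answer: f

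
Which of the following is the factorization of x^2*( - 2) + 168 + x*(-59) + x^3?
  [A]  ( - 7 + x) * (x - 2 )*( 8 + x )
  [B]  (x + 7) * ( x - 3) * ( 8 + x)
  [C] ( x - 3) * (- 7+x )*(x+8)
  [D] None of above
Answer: C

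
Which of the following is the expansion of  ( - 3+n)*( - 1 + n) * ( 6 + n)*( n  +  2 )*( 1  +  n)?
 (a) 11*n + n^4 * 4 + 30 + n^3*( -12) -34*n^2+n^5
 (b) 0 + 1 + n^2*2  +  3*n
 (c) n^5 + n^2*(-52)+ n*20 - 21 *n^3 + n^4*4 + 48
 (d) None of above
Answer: d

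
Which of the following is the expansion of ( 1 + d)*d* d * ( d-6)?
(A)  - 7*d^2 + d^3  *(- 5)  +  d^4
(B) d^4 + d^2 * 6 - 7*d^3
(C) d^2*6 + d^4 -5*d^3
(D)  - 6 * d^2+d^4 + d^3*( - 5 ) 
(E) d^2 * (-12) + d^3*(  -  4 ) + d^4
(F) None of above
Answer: D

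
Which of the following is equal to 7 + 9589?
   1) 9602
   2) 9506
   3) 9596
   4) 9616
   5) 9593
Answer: 3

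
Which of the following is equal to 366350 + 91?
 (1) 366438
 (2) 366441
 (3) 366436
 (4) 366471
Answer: 2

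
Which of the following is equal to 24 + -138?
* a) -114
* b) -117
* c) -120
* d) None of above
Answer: a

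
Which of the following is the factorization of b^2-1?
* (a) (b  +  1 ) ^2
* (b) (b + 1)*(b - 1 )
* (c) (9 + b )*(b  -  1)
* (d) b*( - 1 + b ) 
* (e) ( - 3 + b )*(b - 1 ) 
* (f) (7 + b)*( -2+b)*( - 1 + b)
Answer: b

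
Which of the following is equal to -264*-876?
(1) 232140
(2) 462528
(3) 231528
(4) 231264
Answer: 4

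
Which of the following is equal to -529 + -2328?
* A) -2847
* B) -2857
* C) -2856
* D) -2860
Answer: B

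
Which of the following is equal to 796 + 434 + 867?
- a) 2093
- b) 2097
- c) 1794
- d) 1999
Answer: b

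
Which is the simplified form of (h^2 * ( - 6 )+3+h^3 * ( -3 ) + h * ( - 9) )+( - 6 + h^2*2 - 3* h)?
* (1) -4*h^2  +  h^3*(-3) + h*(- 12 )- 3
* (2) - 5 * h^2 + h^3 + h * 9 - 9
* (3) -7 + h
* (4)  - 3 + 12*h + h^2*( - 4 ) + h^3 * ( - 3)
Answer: 1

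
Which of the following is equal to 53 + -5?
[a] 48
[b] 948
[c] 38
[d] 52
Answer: a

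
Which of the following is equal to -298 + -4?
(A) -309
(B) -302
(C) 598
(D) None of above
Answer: B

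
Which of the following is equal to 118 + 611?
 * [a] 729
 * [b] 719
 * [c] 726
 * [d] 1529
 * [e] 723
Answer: a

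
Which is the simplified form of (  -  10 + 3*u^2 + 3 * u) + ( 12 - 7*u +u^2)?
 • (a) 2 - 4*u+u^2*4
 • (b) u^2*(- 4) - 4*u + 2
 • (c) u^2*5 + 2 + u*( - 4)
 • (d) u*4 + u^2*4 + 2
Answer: a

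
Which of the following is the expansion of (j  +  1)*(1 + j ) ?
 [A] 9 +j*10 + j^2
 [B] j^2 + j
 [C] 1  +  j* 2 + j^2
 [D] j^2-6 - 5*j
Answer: C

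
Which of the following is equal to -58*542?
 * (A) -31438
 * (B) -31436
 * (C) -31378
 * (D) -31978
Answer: B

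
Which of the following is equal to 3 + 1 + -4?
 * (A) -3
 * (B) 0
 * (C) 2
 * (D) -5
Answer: B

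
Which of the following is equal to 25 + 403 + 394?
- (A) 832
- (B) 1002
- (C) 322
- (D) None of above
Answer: D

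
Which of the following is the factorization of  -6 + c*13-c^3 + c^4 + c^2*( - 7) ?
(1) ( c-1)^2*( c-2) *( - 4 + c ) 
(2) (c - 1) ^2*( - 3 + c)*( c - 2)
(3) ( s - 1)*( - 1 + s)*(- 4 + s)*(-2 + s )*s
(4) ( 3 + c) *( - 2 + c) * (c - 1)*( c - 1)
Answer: 4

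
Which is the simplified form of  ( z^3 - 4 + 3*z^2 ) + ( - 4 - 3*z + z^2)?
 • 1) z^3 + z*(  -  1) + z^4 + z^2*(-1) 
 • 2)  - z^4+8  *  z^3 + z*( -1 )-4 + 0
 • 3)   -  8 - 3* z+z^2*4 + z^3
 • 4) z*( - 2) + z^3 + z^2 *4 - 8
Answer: 3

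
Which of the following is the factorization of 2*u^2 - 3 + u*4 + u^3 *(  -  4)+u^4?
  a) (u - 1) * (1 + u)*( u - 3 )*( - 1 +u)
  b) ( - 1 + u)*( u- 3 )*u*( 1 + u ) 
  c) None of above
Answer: a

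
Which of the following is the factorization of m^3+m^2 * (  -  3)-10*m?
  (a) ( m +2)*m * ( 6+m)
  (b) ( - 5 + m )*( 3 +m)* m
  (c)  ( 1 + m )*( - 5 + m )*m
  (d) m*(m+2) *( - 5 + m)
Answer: d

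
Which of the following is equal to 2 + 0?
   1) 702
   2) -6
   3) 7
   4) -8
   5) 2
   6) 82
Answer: 5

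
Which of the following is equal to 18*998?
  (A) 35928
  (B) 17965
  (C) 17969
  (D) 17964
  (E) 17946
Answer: D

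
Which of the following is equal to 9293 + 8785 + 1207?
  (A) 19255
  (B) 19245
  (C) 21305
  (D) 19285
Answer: D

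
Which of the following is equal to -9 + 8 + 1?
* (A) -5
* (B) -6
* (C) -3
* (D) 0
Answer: D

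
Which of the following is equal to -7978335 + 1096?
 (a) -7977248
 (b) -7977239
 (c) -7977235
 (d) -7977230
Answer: b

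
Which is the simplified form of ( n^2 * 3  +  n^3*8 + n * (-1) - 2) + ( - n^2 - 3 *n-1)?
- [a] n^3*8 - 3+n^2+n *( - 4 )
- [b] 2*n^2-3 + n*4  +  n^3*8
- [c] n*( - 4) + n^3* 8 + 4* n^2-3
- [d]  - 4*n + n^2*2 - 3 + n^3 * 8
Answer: d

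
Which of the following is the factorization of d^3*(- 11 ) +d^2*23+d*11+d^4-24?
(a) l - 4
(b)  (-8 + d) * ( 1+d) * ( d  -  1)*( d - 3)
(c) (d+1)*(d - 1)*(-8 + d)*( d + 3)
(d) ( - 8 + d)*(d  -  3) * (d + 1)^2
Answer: b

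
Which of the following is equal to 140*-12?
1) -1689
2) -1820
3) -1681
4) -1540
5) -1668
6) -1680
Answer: 6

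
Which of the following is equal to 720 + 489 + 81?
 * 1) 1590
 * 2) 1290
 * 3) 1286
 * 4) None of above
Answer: 2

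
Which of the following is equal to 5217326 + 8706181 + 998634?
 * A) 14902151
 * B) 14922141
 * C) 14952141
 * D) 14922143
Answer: B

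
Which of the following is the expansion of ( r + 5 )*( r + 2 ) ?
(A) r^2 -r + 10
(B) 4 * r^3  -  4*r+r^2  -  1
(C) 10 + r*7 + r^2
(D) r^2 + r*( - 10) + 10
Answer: C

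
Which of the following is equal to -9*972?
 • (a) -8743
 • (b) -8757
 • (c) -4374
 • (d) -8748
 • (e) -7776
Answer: d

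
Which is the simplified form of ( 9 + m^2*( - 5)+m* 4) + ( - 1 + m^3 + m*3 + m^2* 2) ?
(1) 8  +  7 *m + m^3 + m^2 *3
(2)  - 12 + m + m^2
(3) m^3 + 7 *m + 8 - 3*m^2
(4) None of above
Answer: 3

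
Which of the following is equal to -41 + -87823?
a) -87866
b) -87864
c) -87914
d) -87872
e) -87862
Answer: b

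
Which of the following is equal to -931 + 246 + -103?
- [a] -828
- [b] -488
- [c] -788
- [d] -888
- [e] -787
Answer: c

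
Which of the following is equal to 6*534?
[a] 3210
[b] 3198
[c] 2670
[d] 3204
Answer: d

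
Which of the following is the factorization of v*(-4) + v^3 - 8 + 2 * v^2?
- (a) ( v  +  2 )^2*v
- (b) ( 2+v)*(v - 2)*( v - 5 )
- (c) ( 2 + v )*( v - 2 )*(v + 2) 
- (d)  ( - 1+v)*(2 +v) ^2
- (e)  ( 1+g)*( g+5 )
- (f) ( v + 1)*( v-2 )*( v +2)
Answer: c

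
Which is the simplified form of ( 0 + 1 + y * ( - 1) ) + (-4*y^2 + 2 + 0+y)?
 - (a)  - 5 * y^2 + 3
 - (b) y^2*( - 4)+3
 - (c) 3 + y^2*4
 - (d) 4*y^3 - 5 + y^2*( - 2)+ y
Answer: b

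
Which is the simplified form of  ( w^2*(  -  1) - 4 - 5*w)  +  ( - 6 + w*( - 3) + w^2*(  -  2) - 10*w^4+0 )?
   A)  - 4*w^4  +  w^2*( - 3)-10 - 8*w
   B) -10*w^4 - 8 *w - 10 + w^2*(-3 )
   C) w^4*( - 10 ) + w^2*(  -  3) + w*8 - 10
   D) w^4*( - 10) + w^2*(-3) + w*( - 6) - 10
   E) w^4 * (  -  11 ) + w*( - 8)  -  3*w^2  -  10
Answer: B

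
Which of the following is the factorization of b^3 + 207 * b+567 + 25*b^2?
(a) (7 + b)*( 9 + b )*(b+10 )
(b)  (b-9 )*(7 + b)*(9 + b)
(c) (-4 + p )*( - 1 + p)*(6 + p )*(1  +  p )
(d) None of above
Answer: d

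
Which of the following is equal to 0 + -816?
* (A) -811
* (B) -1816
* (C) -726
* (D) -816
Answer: D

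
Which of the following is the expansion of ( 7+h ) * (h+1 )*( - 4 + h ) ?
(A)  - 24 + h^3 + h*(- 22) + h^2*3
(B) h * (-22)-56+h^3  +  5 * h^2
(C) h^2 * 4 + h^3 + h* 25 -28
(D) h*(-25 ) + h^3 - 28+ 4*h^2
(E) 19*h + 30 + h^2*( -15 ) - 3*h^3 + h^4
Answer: D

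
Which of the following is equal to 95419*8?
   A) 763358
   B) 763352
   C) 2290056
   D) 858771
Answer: B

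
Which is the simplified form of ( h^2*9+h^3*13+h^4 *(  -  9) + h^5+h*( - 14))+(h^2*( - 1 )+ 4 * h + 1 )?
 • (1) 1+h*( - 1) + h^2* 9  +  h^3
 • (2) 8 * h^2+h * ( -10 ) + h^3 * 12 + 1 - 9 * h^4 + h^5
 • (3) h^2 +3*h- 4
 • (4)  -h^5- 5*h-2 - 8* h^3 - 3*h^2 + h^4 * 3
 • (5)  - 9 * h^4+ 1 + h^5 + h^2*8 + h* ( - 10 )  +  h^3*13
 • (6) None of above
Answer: 5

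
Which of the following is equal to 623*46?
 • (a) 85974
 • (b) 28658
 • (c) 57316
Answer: b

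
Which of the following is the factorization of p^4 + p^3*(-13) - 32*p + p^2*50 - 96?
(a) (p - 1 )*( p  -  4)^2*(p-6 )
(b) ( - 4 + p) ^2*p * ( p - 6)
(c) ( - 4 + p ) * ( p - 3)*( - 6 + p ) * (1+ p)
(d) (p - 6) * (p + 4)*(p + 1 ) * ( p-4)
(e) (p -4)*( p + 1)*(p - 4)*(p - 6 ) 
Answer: e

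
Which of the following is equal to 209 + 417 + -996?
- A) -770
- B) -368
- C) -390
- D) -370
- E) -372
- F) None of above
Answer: D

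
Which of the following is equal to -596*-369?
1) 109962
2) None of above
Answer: 2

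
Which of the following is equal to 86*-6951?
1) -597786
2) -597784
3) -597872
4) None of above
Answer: 1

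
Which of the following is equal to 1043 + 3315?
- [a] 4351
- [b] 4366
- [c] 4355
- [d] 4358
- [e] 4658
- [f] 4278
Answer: d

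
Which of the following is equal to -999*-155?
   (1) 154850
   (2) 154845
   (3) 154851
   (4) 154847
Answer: 2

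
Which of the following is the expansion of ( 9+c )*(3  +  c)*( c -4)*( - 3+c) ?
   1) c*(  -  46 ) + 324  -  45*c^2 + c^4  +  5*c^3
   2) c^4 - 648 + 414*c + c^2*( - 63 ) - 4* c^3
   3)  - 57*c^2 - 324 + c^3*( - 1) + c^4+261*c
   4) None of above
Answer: 4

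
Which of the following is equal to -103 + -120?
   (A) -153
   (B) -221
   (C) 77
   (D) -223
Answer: D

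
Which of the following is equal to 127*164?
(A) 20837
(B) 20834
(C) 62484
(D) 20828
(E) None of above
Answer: D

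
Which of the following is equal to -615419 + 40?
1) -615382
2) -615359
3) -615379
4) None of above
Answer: 3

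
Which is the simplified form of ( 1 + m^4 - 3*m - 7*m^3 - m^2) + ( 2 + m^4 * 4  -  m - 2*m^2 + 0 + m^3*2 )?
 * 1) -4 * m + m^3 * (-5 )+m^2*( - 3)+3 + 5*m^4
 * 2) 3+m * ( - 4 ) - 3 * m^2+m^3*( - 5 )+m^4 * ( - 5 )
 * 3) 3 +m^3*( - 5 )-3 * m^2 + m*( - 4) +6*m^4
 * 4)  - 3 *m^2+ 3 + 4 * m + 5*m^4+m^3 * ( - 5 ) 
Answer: 1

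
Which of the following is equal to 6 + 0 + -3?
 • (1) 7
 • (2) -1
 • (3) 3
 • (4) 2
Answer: 3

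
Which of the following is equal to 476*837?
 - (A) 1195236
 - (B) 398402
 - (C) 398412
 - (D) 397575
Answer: C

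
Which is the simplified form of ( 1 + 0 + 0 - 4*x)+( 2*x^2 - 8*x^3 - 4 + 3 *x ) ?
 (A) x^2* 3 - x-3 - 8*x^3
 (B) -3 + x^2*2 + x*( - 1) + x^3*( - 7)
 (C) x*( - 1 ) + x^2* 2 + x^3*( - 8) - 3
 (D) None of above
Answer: C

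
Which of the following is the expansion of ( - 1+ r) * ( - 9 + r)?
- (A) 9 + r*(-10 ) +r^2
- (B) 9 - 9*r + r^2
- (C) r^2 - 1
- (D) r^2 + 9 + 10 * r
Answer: A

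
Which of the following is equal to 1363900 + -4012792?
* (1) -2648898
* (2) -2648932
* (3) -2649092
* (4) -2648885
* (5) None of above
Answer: 5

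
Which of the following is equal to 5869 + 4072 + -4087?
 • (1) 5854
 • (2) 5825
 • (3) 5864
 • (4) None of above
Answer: 1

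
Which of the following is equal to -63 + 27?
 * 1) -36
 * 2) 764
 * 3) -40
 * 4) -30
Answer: 1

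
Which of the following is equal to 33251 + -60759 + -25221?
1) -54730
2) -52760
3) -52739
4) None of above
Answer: 4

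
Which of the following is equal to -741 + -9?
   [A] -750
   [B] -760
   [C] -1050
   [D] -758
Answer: A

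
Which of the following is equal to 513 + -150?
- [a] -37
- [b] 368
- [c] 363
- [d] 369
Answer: c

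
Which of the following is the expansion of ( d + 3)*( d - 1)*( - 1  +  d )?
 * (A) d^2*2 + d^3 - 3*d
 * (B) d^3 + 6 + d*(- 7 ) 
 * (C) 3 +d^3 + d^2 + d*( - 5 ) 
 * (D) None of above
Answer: C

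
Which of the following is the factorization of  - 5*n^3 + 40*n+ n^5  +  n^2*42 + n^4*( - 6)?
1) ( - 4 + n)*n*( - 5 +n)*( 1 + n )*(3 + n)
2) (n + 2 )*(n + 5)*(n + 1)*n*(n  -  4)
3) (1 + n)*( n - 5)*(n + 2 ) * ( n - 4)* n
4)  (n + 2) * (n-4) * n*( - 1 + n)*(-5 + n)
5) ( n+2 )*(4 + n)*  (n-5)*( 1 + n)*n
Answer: 3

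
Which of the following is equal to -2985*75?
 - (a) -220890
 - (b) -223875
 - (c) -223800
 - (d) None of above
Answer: b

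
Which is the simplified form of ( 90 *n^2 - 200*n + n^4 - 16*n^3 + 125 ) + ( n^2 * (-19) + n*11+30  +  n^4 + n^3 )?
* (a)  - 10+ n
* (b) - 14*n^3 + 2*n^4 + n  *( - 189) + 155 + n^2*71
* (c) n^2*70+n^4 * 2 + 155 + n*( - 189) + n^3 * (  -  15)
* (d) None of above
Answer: d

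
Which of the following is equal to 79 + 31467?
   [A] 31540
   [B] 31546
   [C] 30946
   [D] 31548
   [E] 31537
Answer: B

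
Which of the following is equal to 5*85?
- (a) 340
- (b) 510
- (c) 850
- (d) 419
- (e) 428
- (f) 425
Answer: f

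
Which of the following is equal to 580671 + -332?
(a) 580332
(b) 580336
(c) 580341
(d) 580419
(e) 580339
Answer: e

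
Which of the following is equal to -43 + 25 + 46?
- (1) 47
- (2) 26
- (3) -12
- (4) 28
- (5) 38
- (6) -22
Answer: 4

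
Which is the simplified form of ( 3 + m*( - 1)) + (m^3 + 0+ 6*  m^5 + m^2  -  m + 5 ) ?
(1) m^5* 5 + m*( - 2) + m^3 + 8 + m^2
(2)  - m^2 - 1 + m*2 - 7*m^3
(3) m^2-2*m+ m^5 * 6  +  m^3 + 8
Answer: 3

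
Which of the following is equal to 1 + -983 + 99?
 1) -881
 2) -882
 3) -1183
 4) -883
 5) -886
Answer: 4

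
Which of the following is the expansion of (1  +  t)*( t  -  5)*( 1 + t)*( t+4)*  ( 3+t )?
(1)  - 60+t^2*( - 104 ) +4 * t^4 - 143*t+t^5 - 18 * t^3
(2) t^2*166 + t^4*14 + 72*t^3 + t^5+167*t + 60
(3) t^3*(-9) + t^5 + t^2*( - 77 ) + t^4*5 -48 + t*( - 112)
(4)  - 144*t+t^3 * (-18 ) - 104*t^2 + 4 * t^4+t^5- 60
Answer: 1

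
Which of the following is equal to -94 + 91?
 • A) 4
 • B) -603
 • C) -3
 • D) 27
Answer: C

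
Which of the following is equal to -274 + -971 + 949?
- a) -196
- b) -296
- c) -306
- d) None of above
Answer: b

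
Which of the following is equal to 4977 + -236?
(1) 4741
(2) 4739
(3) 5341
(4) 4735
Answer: 1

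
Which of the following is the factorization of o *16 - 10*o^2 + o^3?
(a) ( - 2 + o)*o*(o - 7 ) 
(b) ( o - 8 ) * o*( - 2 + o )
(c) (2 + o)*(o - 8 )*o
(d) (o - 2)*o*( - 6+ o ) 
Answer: b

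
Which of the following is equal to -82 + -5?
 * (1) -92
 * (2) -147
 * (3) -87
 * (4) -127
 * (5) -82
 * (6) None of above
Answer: 3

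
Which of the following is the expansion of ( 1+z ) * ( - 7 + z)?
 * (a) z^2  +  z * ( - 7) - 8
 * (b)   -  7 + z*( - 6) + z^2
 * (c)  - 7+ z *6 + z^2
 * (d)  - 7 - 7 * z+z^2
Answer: b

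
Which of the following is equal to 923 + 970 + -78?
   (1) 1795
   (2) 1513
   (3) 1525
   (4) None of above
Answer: 4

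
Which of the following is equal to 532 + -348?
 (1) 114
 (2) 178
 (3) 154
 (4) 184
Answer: 4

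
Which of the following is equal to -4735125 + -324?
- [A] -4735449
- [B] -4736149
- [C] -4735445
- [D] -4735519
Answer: A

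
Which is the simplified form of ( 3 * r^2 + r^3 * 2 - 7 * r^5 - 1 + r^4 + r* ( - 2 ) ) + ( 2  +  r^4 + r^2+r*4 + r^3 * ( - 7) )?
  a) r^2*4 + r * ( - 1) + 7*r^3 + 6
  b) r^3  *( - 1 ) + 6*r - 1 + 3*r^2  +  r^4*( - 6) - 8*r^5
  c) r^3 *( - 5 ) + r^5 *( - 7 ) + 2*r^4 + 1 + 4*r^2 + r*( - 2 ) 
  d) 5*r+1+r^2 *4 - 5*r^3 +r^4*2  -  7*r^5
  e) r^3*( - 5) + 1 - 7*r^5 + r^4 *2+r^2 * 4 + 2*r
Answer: e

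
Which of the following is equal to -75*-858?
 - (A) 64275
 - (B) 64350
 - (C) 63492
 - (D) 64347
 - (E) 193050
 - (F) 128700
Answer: B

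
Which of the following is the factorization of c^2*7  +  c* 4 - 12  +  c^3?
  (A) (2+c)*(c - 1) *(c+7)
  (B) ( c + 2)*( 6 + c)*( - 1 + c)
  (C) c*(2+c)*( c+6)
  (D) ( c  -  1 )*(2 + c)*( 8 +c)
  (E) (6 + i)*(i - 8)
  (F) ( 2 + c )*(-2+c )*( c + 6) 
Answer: B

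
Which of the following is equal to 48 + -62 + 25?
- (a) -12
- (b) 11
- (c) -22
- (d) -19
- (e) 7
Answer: b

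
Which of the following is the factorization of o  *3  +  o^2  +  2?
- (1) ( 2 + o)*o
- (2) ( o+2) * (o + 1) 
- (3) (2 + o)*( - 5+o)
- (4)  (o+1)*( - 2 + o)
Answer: 2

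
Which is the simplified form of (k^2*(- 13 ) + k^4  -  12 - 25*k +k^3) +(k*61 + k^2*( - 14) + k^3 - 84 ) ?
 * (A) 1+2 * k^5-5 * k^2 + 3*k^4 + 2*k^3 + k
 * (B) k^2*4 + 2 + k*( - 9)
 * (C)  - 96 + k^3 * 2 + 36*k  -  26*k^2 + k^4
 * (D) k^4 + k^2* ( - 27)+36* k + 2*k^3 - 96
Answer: D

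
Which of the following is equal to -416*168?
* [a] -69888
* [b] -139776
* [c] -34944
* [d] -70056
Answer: a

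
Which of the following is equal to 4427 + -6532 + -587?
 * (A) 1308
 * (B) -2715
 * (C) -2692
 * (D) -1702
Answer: C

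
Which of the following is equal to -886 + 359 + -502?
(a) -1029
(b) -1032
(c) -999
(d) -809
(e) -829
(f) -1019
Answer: a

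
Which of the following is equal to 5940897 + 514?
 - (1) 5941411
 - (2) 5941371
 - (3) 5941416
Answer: 1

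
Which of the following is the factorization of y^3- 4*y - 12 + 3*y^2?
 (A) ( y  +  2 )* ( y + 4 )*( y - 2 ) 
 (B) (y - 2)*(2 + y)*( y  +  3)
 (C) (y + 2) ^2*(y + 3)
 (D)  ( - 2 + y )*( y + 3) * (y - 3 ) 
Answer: B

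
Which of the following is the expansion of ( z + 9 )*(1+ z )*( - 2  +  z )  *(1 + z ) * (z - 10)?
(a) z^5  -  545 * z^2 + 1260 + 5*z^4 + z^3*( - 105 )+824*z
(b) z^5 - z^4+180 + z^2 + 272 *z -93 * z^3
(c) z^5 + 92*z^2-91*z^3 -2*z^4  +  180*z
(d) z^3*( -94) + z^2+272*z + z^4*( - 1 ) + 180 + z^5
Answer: b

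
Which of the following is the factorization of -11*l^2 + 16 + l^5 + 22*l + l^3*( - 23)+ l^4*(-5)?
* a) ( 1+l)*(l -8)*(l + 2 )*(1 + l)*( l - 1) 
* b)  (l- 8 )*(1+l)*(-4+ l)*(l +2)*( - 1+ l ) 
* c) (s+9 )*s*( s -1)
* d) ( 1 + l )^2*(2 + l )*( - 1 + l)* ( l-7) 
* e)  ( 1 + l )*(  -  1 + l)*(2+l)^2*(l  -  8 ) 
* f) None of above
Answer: a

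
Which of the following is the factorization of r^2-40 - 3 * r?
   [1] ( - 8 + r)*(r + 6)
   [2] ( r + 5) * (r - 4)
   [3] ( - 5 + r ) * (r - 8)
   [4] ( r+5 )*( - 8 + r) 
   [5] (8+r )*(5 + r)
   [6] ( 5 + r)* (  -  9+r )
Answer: 4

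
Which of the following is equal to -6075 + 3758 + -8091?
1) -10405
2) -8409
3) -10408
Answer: 3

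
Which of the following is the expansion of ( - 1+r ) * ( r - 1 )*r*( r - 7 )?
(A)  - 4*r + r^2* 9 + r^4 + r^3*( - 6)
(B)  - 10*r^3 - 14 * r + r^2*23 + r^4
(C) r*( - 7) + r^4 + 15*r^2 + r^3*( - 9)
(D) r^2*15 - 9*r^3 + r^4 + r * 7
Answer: C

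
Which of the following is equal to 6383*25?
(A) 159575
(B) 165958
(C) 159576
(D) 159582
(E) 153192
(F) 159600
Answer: A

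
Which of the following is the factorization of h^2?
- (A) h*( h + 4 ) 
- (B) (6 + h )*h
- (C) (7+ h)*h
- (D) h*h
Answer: D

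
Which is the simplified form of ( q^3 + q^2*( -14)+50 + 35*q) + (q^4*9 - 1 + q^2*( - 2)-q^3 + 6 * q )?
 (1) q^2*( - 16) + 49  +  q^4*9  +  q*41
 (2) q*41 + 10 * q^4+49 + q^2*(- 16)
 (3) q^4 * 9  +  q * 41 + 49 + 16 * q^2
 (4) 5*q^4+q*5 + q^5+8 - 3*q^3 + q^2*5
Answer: 1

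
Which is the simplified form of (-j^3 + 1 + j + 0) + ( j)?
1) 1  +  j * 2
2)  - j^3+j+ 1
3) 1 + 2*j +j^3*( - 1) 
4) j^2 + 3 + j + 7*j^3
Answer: 3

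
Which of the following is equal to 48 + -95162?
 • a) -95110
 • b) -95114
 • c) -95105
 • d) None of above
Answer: b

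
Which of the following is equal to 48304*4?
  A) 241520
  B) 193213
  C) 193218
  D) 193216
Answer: D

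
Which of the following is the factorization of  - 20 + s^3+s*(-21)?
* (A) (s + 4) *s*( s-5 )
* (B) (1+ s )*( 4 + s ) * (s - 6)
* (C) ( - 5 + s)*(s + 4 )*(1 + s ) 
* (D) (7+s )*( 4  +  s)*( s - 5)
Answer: C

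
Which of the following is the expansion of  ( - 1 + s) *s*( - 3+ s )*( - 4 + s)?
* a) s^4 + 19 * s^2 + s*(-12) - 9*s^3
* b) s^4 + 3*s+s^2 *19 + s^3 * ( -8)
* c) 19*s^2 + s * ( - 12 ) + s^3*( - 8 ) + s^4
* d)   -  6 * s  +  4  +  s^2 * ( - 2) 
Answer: c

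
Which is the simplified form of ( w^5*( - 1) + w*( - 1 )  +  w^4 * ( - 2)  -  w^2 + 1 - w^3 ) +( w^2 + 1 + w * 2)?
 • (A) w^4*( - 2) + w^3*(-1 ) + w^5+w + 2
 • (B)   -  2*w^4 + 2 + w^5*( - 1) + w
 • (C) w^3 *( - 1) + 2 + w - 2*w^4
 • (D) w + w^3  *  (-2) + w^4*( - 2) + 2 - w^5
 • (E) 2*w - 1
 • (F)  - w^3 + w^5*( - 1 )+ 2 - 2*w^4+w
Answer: F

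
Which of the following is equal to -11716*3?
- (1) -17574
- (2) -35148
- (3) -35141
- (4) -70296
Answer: 2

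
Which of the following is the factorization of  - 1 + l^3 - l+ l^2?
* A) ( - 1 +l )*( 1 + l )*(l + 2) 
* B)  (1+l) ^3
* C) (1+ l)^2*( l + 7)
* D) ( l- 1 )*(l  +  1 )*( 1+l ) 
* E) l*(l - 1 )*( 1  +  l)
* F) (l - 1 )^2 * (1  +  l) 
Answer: D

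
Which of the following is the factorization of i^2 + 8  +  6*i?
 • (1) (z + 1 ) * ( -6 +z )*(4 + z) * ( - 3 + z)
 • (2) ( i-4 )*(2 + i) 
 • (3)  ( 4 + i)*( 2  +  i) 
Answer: 3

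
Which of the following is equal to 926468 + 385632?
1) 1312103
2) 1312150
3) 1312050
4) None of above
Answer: 4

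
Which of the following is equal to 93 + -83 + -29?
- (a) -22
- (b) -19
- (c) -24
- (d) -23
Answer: b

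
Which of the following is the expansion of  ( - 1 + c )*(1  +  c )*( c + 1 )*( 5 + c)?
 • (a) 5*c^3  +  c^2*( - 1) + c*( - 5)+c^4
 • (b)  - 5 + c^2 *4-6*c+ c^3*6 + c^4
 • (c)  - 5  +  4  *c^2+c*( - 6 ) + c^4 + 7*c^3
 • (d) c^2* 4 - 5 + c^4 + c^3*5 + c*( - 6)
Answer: b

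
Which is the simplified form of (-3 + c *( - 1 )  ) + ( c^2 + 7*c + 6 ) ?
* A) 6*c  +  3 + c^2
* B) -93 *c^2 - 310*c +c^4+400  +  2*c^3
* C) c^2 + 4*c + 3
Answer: A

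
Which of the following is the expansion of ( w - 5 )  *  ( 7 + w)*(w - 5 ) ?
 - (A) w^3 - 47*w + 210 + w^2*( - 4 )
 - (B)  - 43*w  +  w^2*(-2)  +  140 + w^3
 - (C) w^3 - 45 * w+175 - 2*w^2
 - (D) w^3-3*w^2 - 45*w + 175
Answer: D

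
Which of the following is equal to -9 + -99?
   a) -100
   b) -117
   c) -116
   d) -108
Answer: d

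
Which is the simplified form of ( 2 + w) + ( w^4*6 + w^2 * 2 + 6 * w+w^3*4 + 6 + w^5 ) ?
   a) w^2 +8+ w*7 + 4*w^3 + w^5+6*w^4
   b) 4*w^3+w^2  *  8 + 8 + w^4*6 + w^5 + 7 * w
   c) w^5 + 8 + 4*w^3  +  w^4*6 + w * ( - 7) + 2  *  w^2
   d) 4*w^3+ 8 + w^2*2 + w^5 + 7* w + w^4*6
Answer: d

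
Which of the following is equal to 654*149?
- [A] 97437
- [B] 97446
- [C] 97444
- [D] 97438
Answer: B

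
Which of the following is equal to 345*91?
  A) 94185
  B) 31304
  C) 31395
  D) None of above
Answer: C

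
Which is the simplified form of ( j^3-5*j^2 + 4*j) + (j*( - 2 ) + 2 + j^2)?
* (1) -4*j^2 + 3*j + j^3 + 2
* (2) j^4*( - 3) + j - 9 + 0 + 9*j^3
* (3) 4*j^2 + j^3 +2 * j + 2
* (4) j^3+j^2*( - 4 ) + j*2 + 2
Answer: 4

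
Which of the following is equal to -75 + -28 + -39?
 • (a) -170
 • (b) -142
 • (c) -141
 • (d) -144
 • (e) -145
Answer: b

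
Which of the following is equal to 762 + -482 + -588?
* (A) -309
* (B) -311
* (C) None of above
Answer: C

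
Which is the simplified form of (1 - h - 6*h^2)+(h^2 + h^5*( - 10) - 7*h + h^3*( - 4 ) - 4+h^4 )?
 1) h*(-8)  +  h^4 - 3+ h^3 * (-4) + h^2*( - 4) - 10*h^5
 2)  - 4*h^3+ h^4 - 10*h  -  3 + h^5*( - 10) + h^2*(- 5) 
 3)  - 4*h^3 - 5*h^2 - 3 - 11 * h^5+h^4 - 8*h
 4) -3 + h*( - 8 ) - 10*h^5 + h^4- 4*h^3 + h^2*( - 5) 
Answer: 4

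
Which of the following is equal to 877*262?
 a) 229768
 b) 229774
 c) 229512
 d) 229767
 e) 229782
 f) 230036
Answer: b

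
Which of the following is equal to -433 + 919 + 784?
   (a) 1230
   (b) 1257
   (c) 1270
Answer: c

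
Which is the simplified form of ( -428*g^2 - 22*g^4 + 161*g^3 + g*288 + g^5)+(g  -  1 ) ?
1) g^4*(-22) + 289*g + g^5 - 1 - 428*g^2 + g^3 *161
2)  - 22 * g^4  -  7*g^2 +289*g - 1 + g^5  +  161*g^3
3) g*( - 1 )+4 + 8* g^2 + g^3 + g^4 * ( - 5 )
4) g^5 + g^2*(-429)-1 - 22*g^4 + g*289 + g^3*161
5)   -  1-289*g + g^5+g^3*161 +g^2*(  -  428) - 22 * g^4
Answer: 1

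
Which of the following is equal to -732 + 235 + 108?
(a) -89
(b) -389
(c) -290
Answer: b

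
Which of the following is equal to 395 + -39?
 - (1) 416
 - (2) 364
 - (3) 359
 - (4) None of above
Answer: 4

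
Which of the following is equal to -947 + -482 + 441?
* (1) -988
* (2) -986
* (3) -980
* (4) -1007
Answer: 1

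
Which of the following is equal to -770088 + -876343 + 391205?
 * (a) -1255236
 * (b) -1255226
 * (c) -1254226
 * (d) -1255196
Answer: b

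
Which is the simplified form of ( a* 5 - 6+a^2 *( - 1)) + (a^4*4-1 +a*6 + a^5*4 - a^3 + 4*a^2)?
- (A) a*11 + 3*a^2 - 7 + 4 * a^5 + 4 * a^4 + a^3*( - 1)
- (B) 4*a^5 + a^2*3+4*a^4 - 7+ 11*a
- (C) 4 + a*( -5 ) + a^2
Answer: A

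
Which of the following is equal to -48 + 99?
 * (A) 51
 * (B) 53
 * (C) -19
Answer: A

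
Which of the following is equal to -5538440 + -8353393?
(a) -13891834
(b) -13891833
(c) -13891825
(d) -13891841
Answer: b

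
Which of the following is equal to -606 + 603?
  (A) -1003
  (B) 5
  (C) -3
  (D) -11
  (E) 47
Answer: C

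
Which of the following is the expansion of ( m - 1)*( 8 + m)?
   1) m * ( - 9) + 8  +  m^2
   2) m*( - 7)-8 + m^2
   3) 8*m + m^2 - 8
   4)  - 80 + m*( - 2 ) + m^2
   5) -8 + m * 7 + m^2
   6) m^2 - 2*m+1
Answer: 5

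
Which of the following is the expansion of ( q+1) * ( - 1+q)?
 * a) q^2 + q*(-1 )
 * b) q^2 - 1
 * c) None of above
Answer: b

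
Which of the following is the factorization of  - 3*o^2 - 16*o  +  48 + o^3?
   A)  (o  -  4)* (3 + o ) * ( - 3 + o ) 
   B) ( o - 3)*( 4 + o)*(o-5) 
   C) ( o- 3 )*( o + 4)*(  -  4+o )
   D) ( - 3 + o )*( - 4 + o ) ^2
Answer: C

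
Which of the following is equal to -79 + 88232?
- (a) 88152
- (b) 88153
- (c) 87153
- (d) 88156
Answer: b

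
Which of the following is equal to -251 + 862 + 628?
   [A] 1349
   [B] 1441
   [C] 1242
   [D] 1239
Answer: D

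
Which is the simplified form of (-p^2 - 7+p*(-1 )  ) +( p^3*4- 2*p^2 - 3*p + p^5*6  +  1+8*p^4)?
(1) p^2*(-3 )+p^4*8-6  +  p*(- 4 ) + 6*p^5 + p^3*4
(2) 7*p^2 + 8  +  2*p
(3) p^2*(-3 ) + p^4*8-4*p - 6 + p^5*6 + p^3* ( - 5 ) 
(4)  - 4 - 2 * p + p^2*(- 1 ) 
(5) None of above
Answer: 1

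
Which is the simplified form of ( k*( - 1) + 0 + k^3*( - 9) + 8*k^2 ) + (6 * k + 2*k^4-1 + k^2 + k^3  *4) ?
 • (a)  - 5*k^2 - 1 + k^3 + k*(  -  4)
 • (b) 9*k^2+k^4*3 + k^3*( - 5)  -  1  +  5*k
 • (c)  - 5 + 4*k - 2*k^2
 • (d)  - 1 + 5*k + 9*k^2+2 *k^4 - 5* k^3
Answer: d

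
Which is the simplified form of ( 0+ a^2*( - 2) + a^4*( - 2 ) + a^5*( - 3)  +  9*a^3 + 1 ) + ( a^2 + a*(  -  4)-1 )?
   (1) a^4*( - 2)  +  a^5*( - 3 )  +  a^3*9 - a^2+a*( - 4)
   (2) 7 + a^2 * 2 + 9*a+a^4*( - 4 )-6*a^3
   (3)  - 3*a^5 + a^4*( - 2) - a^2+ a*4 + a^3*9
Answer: 1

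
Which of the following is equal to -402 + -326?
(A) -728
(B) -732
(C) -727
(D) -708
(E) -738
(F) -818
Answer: A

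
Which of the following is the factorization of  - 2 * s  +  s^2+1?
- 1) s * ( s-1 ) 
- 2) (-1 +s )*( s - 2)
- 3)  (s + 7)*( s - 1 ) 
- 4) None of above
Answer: 4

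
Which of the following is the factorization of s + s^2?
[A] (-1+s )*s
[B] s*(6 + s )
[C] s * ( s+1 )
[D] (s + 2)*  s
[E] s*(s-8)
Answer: C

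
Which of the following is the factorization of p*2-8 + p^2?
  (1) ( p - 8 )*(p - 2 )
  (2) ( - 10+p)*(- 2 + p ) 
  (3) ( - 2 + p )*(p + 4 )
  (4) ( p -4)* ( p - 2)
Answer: 3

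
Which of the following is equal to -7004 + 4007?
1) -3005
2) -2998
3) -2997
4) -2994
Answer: 3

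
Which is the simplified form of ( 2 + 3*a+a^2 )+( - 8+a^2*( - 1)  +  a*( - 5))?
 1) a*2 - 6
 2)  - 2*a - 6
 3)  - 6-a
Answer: 2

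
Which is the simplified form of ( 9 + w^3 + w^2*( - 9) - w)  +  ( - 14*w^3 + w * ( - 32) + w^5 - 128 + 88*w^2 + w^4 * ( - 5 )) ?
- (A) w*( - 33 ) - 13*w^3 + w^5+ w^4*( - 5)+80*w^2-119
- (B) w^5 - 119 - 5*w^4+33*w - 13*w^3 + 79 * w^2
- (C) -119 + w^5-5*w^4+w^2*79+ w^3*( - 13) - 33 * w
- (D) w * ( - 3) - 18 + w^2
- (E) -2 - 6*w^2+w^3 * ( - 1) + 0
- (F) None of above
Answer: C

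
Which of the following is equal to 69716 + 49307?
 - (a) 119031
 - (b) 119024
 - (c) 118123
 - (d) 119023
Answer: d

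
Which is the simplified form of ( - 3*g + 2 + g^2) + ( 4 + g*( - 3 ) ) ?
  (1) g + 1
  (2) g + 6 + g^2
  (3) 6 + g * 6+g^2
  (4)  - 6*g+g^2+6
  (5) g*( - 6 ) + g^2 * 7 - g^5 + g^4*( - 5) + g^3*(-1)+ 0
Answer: 4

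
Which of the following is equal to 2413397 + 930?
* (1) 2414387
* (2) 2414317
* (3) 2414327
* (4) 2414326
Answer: 3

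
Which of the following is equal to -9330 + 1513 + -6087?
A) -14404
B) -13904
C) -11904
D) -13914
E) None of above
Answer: B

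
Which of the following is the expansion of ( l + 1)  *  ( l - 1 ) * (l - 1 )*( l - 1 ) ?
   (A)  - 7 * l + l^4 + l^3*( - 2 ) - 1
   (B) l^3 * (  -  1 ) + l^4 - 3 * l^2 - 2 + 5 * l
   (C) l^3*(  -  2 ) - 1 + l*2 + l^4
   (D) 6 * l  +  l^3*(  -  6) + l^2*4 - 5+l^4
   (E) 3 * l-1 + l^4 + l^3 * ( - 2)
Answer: C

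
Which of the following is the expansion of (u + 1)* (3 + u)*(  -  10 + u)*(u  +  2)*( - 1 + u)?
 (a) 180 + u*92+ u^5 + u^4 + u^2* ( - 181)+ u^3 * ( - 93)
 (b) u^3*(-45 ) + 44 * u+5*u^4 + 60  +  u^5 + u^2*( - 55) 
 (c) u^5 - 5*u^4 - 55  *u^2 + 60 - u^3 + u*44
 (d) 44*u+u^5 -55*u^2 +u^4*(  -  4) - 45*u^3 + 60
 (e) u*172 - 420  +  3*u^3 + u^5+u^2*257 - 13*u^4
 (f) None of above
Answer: f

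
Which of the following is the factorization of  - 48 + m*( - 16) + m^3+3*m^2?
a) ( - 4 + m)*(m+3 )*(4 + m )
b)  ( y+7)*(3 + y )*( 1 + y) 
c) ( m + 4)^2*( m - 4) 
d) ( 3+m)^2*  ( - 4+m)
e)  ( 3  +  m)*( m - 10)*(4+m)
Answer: a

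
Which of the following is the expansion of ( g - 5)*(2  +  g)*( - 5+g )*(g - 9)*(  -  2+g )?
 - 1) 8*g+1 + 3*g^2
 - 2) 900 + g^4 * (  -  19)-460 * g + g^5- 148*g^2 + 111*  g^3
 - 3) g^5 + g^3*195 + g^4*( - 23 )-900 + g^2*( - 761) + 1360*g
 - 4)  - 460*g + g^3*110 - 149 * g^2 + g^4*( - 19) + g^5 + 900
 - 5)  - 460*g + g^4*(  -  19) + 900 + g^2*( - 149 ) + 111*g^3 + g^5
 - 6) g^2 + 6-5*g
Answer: 5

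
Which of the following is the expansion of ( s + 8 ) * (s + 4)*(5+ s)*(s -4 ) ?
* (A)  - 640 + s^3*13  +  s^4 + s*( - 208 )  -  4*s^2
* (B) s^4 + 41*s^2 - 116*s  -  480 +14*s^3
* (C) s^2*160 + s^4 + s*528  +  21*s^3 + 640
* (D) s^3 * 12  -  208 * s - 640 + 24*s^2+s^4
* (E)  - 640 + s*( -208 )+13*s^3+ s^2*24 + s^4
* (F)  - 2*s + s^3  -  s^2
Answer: E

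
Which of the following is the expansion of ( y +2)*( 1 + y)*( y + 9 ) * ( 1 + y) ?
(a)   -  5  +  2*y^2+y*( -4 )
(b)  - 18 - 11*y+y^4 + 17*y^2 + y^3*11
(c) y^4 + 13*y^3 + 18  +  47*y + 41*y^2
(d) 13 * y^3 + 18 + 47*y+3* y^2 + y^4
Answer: c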